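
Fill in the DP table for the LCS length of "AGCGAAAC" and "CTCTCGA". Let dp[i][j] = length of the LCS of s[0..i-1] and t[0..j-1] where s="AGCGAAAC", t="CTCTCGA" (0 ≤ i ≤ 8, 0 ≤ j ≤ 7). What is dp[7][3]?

1

   ''  C  T  C  T  C  G  A
''  0  0  0  0  0  0  0  0
 A  0  0  0  0  0  0  0  1
 G  0  0  0  0  0  0  1  1
 C  0  1  1  1  1  1  1  1
 G  0  1  1  1  1  1  2  2
 A  0  1  1  1  1  1  2  3
 A  0  1  1  1  1  1  2  3
 A  0  1  1  1  1  1  2  3
 C  0  1  1  2  2  2  2  3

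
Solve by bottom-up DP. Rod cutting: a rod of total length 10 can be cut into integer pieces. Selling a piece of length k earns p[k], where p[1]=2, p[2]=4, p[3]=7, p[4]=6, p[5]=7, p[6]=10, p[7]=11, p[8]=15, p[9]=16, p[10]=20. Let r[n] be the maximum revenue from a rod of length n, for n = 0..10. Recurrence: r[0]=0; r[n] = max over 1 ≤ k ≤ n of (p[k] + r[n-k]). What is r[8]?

   n    0    1    2    3    4    5    6    7    8    9   10
r[n]    0    2    4    7    9   11   14   16   18   21   23

18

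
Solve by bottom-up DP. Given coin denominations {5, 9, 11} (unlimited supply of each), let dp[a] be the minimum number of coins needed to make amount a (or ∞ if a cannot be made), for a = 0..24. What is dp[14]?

 a  0  1  2  3  4  5  6  7  8  9 10 11 12 13 14 15 16 17 18 19 20 21 22 23 24
dp  0  -  -  -  -  1  -  -  -  1  2  1  -  -  2  3  2  -  2  3  2  3  2  3  4
(- denotes ∞ / unreachable)

2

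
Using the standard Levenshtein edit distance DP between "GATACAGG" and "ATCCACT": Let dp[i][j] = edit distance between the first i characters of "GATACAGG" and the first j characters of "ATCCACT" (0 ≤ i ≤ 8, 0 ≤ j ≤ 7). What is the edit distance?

   ''  A  T  C  C  A  C  T
''  0  1  2  3  4  5  6  7
 G  1  1  2  3  4  5  6  7
 A  2  1  2  3  4  4  5  6
 T  3  2  1  2  3  4  5  5
 A  4  3  2  2  3  3  4  5
 C  5  4  3  2  2  3  3  4
 A  6  5  4  3  3  2  3  4
 G  7  6  5  4  4  3  3  4
 G  8  7  6  5  5  4  4  4

4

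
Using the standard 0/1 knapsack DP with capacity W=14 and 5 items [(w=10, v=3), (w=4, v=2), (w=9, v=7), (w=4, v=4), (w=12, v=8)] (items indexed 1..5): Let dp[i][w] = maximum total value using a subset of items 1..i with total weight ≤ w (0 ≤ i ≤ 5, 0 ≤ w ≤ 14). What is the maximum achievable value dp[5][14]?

11

i\w   0   1   2   3   4   5   6   7   8   9  10  11  12  13  14
  0   0   0   0   0   0   0   0   0   0   0   0   0   0   0   0
  1   0   0   0   0   0   0   0   0   0   0   3   3   3   3   3
  2   0   0   0   0   2   2   2   2   2   2   3   3   3   3   5
  3   0   0   0   0   2   2   2   2   2   7   7   7   7   9   9
  4   0   0   0   0   4   4   4   4   6   7   7   7   7  11  11
  5   0   0   0   0   4   4   4   4   6   7   7   7   8  11  11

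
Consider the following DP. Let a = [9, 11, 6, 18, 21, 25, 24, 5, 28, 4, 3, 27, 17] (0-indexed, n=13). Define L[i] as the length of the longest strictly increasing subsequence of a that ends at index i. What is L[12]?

3

   i    0    1    2    3    4    5    6    7    8    9   10   11   12
a[i]    9   11    6   18   21   25   24    5   28    4    3   27   17
L[i]    1    2    1    3    4    5    5    1    6    1    1    6    3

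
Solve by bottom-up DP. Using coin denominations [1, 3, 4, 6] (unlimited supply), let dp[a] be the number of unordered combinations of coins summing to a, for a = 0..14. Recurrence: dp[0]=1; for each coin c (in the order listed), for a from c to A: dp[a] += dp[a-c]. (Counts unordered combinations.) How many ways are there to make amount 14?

after  coin     0     1     2     3     4     5     6     7     8     9    10    11    12    13    14
          1     1     1     1     1     1     1     1     1     1     1     1     1     1     1     1
          3     1     1     1     2     2     2     3     3     3     4     4     4     5     5     5
          4     1     1     1     2     3     3     4     5     6     7     8     9    11    12    13
          6     1     1     1     2     3     3     5     6     7     9    11    12    16    18    20

20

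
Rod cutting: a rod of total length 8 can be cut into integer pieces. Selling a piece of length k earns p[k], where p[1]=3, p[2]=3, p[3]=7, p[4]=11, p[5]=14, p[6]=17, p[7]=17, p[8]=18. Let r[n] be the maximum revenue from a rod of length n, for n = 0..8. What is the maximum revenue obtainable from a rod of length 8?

24

   n    0    1    2    3    4    5    6    7    8
r[n]    0    3    6    9   12   15   18   21   24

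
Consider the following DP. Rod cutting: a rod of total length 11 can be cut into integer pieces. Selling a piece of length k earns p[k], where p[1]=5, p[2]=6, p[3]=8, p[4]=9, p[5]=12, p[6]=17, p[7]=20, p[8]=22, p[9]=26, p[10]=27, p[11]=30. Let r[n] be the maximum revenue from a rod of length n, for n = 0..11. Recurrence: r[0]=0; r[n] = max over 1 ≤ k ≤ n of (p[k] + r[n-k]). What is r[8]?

   n    0    1    2    3    4    5    6    7    8    9   10   11
r[n]    0    5   10   15   20   25   30   35   40   45   50   55

40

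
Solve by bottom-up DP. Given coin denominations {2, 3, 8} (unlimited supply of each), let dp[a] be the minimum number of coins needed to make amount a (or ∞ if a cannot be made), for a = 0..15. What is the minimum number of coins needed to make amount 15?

4

 a  0  1  2  3  4  5  6  7  8  9 10 11 12 13 14 15
dp  0  -  1  1  2  2  2  3  1  3  2  2  3  3  3  4
(- denotes ∞ / unreachable)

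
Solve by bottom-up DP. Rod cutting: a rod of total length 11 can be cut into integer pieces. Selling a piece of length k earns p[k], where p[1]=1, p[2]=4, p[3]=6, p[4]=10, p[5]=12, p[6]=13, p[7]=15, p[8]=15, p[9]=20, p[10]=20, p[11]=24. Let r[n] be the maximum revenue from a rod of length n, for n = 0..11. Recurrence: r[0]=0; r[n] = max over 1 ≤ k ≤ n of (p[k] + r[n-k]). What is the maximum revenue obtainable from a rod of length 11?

26

   n    0    1    2    3    4    5    6    7    8    9   10   11
r[n]    0    1    4    6   10   12   14   16   20   22   24   26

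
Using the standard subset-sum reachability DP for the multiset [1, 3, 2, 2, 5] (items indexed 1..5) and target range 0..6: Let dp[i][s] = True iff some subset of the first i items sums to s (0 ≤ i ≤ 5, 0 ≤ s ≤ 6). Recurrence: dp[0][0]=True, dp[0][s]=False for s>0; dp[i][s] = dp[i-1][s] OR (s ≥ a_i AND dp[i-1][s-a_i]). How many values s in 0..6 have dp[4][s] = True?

7

i\s   0   1   2   3   4   5   6
  0   T   F   F   F   F   F   F
  1   T   T   F   F   F   F   F
  2   T   T   F   T   T   F   F
  3   T   T   T   T   T   T   T
  4   T   T   T   T   T   T   T
  5   T   T   T   T   T   T   T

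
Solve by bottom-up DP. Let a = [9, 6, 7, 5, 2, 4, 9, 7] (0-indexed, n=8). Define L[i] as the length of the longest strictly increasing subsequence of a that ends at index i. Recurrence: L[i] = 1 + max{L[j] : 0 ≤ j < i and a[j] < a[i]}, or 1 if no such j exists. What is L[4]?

   i    0    1    2    3    4    5    6    7
a[i]    9    6    7    5    2    4    9    7
L[i]    1    1    2    1    1    2    3    3

1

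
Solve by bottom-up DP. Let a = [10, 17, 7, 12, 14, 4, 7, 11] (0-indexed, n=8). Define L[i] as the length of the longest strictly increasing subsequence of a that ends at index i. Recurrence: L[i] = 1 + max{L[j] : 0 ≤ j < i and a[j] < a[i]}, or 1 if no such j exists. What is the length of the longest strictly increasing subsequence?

   i    0    1    2    3    4    5    6    7
a[i]   10   17    7   12   14    4    7   11
L[i]    1    2    1    2    3    1    2    3

3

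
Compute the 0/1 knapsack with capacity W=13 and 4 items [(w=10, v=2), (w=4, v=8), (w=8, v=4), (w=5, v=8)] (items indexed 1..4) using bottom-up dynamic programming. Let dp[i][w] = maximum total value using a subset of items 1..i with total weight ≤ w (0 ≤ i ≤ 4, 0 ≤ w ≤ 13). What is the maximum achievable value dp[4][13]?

16

i\w   0   1   2   3   4   5   6   7   8   9  10  11  12  13
  0   0   0   0   0   0   0   0   0   0   0   0   0   0   0
  1   0   0   0   0   0   0   0   0   0   0   2   2   2   2
  2   0   0   0   0   8   8   8   8   8   8   8   8   8   8
  3   0   0   0   0   8   8   8   8   8   8   8   8  12  12
  4   0   0   0   0   8   8   8   8   8  16  16  16  16  16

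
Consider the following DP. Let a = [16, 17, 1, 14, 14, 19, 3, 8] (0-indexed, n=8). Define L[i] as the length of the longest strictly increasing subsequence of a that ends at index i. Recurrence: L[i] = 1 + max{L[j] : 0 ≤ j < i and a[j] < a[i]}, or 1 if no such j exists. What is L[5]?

3

   i    0    1    2    3    4    5    6    7
a[i]   16   17    1   14   14   19    3    8
L[i]    1    2    1    2    2    3    2    3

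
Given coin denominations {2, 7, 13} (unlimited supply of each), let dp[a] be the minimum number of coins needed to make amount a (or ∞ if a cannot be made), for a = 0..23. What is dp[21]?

3

 a  0  1  2  3  4  5  6  7  8  9 10 11 12 13 14 15 16 17 18 19 20 21 22 23
dp  0  -  1  -  2  -  3  1  4  2  5  3  6  1  2  2  3  3  4  4  2  3  3  4
(- denotes ∞ / unreachable)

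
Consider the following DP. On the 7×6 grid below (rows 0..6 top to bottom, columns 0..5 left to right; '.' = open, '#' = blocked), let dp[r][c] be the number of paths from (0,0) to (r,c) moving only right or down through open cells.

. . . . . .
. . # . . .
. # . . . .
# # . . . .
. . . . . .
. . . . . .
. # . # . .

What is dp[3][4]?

4

r\c   0   1   2   3   4   5
  0   1   1   1   1   1   1
  1   1   2   0   1   2   3
  2   1   0   0   1   3   6
  3   0   0   0   1   4  10
  4   0   0   0   1   5  15
  5   0   0   0   1   6  21
  6   0   0   0   0   6  27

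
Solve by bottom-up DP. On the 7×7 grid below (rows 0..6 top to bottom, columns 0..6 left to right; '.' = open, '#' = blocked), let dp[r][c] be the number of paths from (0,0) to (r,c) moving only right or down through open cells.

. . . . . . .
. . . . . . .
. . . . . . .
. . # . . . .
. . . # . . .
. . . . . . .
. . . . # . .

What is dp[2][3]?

10

r\c   0   1   2   3   4   5   6
  0   1   1   1   1   1   1   1
  1   1   2   3   4   5   6   7
  2   1   3   6  10  15  21  28
  3   1   4   0  10  25  46  74
  4   1   5   5   0  25  71 145
  5   1   6  11  11  36 107 252
  6   1   7  18  29   0 107 359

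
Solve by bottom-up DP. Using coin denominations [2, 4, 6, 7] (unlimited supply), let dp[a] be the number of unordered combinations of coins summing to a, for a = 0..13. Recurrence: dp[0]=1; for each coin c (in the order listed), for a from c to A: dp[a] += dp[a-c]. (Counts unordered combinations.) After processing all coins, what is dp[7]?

1

after  coin     0     1     2     3     4     5     6     7     8     9    10    11    12    13
          2     1     0     1     0     1     0     1     0     1     0     1     0     1     0
          4     1     0     1     0     2     0     2     0     3     0     3     0     4     0
          6     1     0     1     0     2     0     3     0     4     0     5     0     7     0
          7     1     0     1     0     2     0     3     1     4     1     5     2     7     3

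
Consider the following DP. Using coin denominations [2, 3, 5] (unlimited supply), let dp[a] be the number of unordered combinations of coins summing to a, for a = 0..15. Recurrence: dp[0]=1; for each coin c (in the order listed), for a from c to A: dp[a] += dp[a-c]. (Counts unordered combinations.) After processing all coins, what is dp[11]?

after  coin     0     1     2     3     4     5     6     7     8     9    10    11    12    13    14    15
          2     1     0     1     0     1     0     1     0     1     0     1     0     1     0     1     0
          3     1     0     1     1     1     1     2     1     2     2     2     2     3     2     3     3
          5     1     0     1     1     1     2     2     2     3     3     4     4     5     5     6     7

4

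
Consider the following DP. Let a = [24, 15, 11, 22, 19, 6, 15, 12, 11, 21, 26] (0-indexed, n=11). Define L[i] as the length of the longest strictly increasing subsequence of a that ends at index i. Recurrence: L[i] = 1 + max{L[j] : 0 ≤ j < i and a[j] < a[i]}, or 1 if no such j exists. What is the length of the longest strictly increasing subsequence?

4

   i    0    1    2    3    4    5    6    7    8    9   10
a[i]   24   15   11   22   19    6   15   12   11   21   26
L[i]    1    1    1    2    2    1    2    2    2    3    4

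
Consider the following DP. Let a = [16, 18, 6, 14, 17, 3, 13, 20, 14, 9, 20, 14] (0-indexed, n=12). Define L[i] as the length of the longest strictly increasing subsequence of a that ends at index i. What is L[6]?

   i    0    1    2    3    4    5    6    7    8    9   10   11
a[i]   16   18    6   14   17    3   13   20   14    9   20   14
L[i]    1    2    1    2    3    1    2    4    3    2    4    3

2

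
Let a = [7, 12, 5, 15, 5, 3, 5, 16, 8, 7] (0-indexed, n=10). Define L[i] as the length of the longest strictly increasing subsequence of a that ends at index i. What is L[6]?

   i    0    1    2    3    4    5    6    7    8    9
a[i]    7   12    5   15    5    3    5   16    8    7
L[i]    1    2    1    3    1    1    2    4    3    3

2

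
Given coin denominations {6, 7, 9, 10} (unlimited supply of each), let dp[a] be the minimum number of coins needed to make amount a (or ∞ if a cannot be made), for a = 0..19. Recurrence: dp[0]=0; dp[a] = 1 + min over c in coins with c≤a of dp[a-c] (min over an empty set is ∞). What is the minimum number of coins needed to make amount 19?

2

 a  0  1  2  3  4  5  6  7  8  9 10 11 12 13 14 15 16 17 18 19
dp  0  -  -  -  -  -  1  1  -  1  1  -  2  2  2  2  2  2  2  2
(- denotes ∞ / unreachable)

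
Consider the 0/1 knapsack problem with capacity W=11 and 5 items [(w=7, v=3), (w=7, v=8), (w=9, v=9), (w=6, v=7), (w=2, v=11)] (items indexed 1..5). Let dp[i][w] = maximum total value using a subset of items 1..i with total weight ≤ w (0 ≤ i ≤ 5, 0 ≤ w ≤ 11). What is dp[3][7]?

i\w   0   1   2   3   4   5   6   7   8   9  10  11
  0   0   0   0   0   0   0   0   0   0   0   0   0
  1   0   0   0   0   0   0   0   3   3   3   3   3
  2   0   0   0   0   0   0   0   8   8   8   8   8
  3   0   0   0   0   0   0   0   8   8   9   9   9
  4   0   0   0   0   0   0   7   8   8   9   9   9
  5   0   0  11  11  11  11  11  11  18  19  19  20

8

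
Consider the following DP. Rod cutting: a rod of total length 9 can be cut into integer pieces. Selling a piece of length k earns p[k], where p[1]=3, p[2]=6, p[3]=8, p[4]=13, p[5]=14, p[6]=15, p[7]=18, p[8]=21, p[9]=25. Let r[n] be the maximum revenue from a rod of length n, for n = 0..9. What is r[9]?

   n    0    1    2    3    4    5    6    7    8    9
r[n]    0    3    6    9   13   16   19   22   26   29

29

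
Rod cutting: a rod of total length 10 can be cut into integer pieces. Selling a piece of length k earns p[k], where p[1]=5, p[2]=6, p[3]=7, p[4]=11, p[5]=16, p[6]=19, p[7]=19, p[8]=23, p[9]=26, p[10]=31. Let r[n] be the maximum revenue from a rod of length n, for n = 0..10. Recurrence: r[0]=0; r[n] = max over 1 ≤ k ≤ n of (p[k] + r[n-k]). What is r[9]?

   n    0    1    2    3    4    5    6    7    8    9   10
r[n]    0    5   10   15   20   25   30   35   40   45   50

45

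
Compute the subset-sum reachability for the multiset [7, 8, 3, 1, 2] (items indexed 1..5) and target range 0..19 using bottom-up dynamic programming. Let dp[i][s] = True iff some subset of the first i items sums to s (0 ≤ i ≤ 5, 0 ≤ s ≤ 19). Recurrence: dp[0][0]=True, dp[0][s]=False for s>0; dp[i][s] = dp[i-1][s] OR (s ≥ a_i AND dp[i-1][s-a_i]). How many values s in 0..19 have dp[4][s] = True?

14

i\s   0   1   2   3   4   5   6   7   8   9  10  11  12  13  14  15  16  17  18  19
  0   T   F   F   F   F   F   F   F   F   F   F   F   F   F   F   F   F   F   F   F
  1   T   F   F   F   F   F   F   T   F   F   F   F   F   F   F   F   F   F   F   F
  2   T   F   F   F   F   F   F   T   T   F   F   F   F   F   F   T   F   F   F   F
  3   T   F   F   T   F   F   F   T   T   F   T   T   F   F   F   T   F   F   T   F
  4   T   T   F   T   T   F   F   T   T   T   T   T   T   F   F   T   T   F   T   T
  5   T   T   T   T   T   T   T   T   T   T   T   T   T   T   T   T   T   T   T   T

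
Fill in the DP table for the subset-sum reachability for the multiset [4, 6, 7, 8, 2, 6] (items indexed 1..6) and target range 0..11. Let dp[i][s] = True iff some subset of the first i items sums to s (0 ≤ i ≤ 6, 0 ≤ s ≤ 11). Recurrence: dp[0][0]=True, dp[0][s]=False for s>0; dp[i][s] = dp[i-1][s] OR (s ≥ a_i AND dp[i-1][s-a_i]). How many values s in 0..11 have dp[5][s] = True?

9

i\s   0   1   2   3   4   5   6   7   8   9  10  11
  0   T   F   F   F   F   F   F   F   F   F   F   F
  1   T   F   F   F   T   F   F   F   F   F   F   F
  2   T   F   F   F   T   F   T   F   F   F   T   F
  3   T   F   F   F   T   F   T   T   F   F   T   T
  4   T   F   F   F   T   F   T   T   T   F   T   T
  5   T   F   T   F   T   F   T   T   T   T   T   T
  6   T   F   T   F   T   F   T   T   T   T   T   T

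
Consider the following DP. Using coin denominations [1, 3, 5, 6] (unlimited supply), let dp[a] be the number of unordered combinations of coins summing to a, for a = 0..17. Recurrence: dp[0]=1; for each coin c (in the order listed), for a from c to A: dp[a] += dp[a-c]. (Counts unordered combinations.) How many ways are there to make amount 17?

after  coin     0     1     2     3     4     5     6     7     8     9    10    11    12    13    14    15    16    17
          1     1     1     1     1     1     1     1     1     1     1     1     1     1     1     1     1     1     1
          3     1     1     1     2     2     2     3     3     3     4     4     4     5     5     5     6     6     6
          5     1     1     1     2     2     3     4     4     5     6     7     8     9    10    11    13    14    15
          6     1     1     1     2     2     3     5     5     6     8     9    11    14    15    17    21    23    26

26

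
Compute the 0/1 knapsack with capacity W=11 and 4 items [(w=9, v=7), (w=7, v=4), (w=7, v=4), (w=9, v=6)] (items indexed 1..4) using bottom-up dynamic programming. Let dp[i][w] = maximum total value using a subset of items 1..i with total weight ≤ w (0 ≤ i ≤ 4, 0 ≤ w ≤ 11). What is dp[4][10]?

7

i\w   0   1   2   3   4   5   6   7   8   9  10  11
  0   0   0   0   0   0   0   0   0   0   0   0   0
  1   0   0   0   0   0   0   0   0   0   7   7   7
  2   0   0   0   0   0   0   0   4   4   7   7   7
  3   0   0   0   0   0   0   0   4   4   7   7   7
  4   0   0   0   0   0   0   0   4   4   7   7   7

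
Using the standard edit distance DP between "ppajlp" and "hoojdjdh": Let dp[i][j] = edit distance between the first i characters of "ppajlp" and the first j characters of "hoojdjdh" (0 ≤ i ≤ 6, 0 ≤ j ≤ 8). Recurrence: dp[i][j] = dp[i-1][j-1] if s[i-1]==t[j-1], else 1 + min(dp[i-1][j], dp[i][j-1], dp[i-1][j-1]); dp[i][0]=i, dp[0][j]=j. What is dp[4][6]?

5

   ''  h  o  o  j  d  j  d  h
''  0  1  2  3  4  5  6  7  8
 p  1  1  2  3  4  5  6  7  8
 p  2  2  2  3  4  5  6  7  8
 a  3  3  3  3  4  5  6  7  8
 j  4  4  4  4  3  4  5  6  7
 l  5  5  5  5  4  4  5  6  7
 p  6  6  6  6  5  5  5  6  7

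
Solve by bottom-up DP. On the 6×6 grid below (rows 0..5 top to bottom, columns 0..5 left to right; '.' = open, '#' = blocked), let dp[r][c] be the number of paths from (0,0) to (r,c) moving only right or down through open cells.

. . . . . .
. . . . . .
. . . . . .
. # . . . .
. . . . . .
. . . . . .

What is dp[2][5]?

21

r\c   0   1   2   3   4   5
  0   1   1   1   1   1   1
  1   1   2   3   4   5   6
  2   1   3   6  10  15  21
  3   1   0   6  16  31  52
  4   1   1   7  23  54 106
  5   1   2   9  32  86 192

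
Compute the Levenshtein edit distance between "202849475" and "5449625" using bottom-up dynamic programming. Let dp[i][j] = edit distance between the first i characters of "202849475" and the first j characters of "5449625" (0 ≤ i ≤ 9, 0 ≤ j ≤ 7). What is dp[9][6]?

7

   ''  5  4  4  9  6  2  5
''  0  1  2  3  4  5  6  7
 2  1  1  2  3  4  5  5  6
 0  2  2  2  3  4  5  6  6
 2  3  3  3  3  4  5  5  6
 8  4  4  4  4  4  5  6  6
 4  5  5  4  4  5  5  6  7
 9  6  6  5  5  4  5  6  7
 4  7  7  6  5  5  5  6  7
 7  8  8  7  6  6  6  6  7
 5  9  8  8  7  7  7  7  6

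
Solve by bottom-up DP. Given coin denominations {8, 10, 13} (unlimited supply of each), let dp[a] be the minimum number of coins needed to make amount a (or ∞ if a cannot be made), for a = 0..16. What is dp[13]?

 a  0  1  2  3  4  5  6  7  8  9 10 11 12 13 14 15 16
dp  0  -  -  -  -  -  -  -  1  -  1  -  -  1  -  -  2
(- denotes ∞ / unreachable)

1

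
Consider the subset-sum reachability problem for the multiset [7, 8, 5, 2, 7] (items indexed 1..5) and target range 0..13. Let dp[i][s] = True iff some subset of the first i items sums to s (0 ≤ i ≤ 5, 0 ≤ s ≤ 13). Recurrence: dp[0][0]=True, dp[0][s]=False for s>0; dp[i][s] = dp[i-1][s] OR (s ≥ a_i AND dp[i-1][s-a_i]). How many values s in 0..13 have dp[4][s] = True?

9

i\s   0   1   2   3   4   5   6   7   8   9  10  11  12  13
  0   T   F   F   F   F   F   F   F   F   F   F   F   F   F
  1   T   F   F   F   F   F   F   T   F   F   F   F   F   F
  2   T   F   F   F   F   F   F   T   T   F   F   F   F   F
  3   T   F   F   F   F   T   F   T   T   F   F   F   T   T
  4   T   F   T   F   F   T   F   T   T   T   T   F   T   T
  5   T   F   T   F   F   T   F   T   T   T   T   F   T   T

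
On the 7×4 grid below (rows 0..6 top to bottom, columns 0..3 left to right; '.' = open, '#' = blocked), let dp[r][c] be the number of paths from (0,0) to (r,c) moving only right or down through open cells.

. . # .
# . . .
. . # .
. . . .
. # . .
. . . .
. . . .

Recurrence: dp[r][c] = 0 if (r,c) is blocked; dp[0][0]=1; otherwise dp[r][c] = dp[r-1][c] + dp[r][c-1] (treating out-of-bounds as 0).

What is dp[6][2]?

1

r\c   0   1   2   3
  0   1   1   0   0
  1   0   1   1   1
  2   0   1   0   1
  3   0   1   1   2
  4   0   0   1   3
  5   0   0   1   4
  6   0   0   1   5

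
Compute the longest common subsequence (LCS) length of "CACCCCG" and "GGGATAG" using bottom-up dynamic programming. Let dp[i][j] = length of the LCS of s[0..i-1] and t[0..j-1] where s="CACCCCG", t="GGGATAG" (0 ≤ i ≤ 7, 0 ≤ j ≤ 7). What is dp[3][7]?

   ''  G  G  G  A  T  A  G
''  0  0  0  0  0  0  0  0
 C  0  0  0  0  0  0  0  0
 A  0  0  0  0  1  1  1  1
 C  0  0  0  0  1  1  1  1
 C  0  0  0  0  1  1  1  1
 C  0  0  0  0  1  1  1  1
 C  0  0  0  0  1  1  1  1
 G  0  1  1  1  1  1  1  2

1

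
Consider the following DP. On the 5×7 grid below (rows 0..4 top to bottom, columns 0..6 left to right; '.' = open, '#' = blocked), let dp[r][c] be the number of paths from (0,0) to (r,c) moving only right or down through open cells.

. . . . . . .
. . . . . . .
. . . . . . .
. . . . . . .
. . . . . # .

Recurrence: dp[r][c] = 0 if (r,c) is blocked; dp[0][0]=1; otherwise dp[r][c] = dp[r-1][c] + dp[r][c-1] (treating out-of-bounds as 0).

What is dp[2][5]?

21

r\c   0   1   2   3   4   5   6
  0   1   1   1   1   1   1   1
  1   1   2   3   4   5   6   7
  2   1   3   6  10  15  21  28
  3   1   4  10  20  35  56  84
  4   1   5  15  35  70   0  84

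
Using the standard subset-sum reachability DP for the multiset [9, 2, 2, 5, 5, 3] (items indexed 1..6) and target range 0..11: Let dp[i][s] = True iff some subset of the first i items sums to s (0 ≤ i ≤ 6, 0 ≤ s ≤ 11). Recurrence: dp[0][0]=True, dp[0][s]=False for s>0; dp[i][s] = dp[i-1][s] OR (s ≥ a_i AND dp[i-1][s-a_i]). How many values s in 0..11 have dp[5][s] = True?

i\s   0   1   2   3   4   5   6   7   8   9  10  11
  0   T   F   F   F   F   F   F   F   F   F   F   F
  1   T   F   F   F   F   F   F   F   F   T   F   F
  2   T   F   T   F   F   F   F   F   F   T   F   T
  3   T   F   T   F   T   F   F   F   F   T   F   T
  4   T   F   T   F   T   T   F   T   F   T   F   T
  5   T   F   T   F   T   T   F   T   F   T   T   T
  6   T   F   T   T   T   T   F   T   T   T   T   T

8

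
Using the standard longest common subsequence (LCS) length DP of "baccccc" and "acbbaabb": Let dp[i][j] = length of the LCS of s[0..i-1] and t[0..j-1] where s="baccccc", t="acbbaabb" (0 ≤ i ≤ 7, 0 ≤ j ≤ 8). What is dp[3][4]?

2

   ''  a  c  b  b  a  a  b  b
''  0  0  0  0  0  0  0  0  0
 b  0  0  0  1  1  1  1  1  1
 a  0  1  1  1  1  2  2  2  2
 c  0  1  2  2  2  2  2  2  2
 c  0  1  2  2  2  2  2  2  2
 c  0  1  2  2  2  2  2  2  2
 c  0  1  2  2  2  2  2  2  2
 c  0  1  2  2  2  2  2  2  2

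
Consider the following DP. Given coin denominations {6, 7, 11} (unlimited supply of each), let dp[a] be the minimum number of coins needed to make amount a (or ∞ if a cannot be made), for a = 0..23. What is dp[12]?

 a  0  1  2  3  4  5  6  7  8  9 10 11 12 13 14 15 16 17 18 19 20 21 22 23
dp  0  -  -  -  -  -  1  1  -  -  -  1  2  2  2  -  -  2  2  3  3  3  2  3
(- denotes ∞ / unreachable)

2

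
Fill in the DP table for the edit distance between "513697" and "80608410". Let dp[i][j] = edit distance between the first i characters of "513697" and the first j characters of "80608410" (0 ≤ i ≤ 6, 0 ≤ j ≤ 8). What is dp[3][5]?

5

   ''  8  0  6  0  8  4  1  0
''  0  1  2  3  4  5  6  7  8
 5  1  1  2  3  4  5  6  7  8
 1  2  2  2  3  4  5  6  6  7
 3  3  3  3  3  4  5  6  7  7
 6  4  4  4  3  4  5  6  7  8
 9  5  5  5  4  4  5  6  7  8
 7  6  6  6  5  5  5  6  7  8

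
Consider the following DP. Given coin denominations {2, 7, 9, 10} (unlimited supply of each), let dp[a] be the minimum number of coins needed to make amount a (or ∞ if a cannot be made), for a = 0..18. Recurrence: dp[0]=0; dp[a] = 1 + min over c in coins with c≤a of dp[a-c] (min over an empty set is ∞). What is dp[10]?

 a  0  1  2  3  4  5  6  7  8  9 10 11 12 13 14 15 16 17 18
dp  0  -  1  -  2  -  3  1  4  1  1  2  2  3  2  4  2  2  2
(- denotes ∞ / unreachable)

1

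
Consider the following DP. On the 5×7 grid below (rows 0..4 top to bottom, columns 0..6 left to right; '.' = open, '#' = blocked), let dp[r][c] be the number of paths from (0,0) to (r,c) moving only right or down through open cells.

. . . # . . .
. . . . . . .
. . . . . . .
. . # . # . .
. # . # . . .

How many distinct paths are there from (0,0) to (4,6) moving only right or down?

r\c   0   1   2   3   4   5   6
  0   1   1   1   0   0   0   0
  1   1   2   3   3   3   3   3
  2   1   3   6   9  12  15  18
  3   1   4   0   9   0  15  33
  4   1   0   0   0   0  15  48

48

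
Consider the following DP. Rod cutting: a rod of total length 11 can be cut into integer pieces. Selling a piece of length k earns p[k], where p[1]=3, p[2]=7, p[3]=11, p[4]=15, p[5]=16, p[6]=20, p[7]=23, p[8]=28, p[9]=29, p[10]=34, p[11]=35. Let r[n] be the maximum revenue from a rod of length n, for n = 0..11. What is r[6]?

   n    0    1    2    3    4    5    6    7    8    9   10   11
r[n]    0    3    7   11   15   18   22   26   30   33   37   41

22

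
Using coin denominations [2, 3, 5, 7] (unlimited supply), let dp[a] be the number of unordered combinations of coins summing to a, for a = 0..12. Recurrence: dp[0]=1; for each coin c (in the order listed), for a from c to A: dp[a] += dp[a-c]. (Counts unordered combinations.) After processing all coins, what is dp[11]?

after  coin     0     1     2     3     4     5     6     7     8     9    10    11    12
          2     1     0     1     0     1     0     1     0     1     0     1     0     1
          3     1     0     1     1     1     1     2     1     2     2     2     2     3
          5     1     0     1     1     1     2     2     2     3     3     4     4     5
          7     1     0     1     1     1     2     2     3     3     4     5     5     7

5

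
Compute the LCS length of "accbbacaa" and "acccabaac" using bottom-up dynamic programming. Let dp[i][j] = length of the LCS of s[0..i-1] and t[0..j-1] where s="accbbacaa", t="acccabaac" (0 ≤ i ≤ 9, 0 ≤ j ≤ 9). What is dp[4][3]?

   ''  a  c  c  c  a  b  a  a  c
''  0  0  0  0  0  0  0  0  0  0
 a  0  1  1  1  1  1  1  1  1  1
 c  0  1  2  2  2  2  2  2  2  2
 c  0  1  2  3  3  3  3  3  3  3
 b  0  1  2  3  3  3  4  4  4  4
 b  0  1  2  3  3  3  4  4  4  4
 a  0  1  2  3  3  4  4  5  5  5
 c  0  1  2  3  4  4  4  5  5  6
 a  0  1  2  3  4  5  5  5  6  6
 a  0  1  2  3  4  5  5  6  6  6

3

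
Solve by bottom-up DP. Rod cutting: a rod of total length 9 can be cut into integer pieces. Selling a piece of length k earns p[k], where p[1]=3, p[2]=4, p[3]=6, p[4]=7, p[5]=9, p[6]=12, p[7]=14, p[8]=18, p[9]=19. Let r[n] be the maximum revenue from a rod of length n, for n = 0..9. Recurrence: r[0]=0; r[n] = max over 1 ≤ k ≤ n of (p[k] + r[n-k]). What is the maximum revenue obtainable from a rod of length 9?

27

   n    0    1    2    3    4    5    6    7    8    9
r[n]    0    3    6    9   12   15   18   21   24   27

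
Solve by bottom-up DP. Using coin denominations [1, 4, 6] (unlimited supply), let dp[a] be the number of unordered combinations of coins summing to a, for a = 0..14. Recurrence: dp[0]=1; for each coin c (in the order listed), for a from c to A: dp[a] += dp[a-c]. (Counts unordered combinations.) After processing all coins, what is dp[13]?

after  coin     0     1     2     3     4     5     6     7     8     9    10    11    12    13    14
          1     1     1     1     1     1     1     1     1     1     1     1     1     1     1     1
          4     1     1     1     1     2     2     2     2     3     3     3     3     4     4     4
          6     1     1     1     1     2     2     3     3     4     4     5     5     7     7     8

7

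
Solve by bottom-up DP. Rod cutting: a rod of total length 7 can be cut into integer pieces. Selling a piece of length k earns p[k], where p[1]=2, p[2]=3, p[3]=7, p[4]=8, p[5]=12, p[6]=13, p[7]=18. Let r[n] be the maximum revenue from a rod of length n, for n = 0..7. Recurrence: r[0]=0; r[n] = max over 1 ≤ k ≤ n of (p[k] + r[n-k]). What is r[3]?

   n    0    1    2    3    4    5    6    7
r[n]    0    2    4    7    9   12   14   18

7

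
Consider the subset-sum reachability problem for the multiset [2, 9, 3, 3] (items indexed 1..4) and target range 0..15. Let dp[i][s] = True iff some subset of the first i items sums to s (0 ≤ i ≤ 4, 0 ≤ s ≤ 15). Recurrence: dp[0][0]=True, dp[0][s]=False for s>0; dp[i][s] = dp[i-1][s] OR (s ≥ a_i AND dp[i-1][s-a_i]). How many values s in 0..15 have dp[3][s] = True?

i\s   0   1   2   3   4   5   6   7   8   9  10  11  12  13  14  15
  0   T   F   F   F   F   F   F   F   F   F   F   F   F   F   F   F
  1   T   F   T   F   F   F   F   F   F   F   F   F   F   F   F   F
  2   T   F   T   F   F   F   F   F   F   T   F   T   F   F   F   F
  3   T   F   T   T   F   T   F   F   F   T   F   T   T   F   T   F
  4   T   F   T   T   F   T   T   F   T   T   F   T   T   F   T   T

8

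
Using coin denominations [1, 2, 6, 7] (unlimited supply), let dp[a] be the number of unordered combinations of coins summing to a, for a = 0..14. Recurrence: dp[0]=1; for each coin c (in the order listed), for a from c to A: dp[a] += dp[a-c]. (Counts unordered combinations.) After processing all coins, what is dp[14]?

after  coin     0     1     2     3     4     5     6     7     8     9    10    11    12    13    14
          1     1     1     1     1     1     1     1     1     1     1     1     1     1     1     1
          2     1     1     2     2     3     3     4     4     5     5     6     6     7     7     8
          6     1     1     2     2     3     3     5     5     7     7     9     9    12    12    15
          7     1     1     2     2     3     3     5     6     8     9    11    12    15    17    21

21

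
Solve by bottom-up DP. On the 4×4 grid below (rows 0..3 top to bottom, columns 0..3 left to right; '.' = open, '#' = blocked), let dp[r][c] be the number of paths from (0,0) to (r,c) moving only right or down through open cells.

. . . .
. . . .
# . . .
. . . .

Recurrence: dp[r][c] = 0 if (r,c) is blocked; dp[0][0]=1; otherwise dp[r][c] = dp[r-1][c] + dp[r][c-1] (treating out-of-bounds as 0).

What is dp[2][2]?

5

r\c   0   1   2   3
  0   1   1   1   1
  1   1   2   3   4
  2   0   2   5   9
  3   0   2   7  16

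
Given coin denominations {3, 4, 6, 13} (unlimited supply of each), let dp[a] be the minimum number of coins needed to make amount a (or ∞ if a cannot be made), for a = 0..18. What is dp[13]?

1

 a  0  1  2  3  4  5  6  7  8  9 10 11 12 13 14 15 16 17 18
dp  0  -  -  1  1  -  1  2  2  2  2  3  2  1  3  3  2  2  3
(- denotes ∞ / unreachable)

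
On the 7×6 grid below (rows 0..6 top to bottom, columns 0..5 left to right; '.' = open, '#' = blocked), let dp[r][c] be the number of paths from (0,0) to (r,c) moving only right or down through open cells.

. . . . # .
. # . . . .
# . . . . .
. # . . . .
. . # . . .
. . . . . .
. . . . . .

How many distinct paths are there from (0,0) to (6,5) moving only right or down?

67

r\c   0   1   2   3   4   5
  0   1   1   1   1   0   0
  1   1   0   1   2   2   2
  2   0   0   1   3   5   7
  3   0   0   1   4   9  16
  4   0   0   0   4  13  29
  5   0   0   0   4  17  46
  6   0   0   0   4  21  67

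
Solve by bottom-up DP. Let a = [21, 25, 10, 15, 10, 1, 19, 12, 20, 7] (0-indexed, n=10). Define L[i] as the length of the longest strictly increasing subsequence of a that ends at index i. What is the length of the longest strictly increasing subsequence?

4

   i    0    1    2    3    4    5    6    7    8    9
a[i]   21   25   10   15   10    1   19   12   20    7
L[i]    1    2    1    2    1    1    3    2    4    2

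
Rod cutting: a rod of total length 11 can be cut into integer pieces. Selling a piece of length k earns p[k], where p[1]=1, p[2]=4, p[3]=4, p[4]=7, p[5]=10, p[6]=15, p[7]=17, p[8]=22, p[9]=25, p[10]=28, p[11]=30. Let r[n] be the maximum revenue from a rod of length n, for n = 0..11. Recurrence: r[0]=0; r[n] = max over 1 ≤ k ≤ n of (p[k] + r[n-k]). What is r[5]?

10

   n    0    1    2    3    4    5    6    7    8    9   10   11
r[n]    0    1    4    5    8   10   15   17   22   25   28   30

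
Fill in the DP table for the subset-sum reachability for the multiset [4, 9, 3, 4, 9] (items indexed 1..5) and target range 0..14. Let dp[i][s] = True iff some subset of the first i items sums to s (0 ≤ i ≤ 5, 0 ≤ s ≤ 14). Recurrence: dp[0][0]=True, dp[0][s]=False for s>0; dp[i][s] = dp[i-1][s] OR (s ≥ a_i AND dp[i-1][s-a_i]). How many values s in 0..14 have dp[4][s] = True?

i\s   0   1   2   3   4   5   6   7   8   9  10  11  12  13  14
  0   T   F   F   F   F   F   F   F   F   F   F   F   F   F   F
  1   T   F   F   F   T   F   F   F   F   F   F   F   F   F   F
  2   T   F   F   F   T   F   F   F   F   T   F   F   F   T   F
  3   T   F   F   T   T   F   F   T   F   T   F   F   T   T   F
  4   T   F   F   T   T   F   F   T   T   T   F   T   T   T   F
  5   T   F   F   T   T   F   F   T   T   T   F   T   T   T   F

9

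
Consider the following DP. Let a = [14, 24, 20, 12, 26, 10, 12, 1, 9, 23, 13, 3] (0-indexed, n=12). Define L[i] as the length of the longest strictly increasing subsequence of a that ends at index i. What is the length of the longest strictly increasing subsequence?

   i    0    1    2    3    4    5    6    7    8    9   10   11
a[i]   14   24   20   12   26   10   12    1    9   23   13    3
L[i]    1    2    2    1    3    1    2    1    2    3    3    2

3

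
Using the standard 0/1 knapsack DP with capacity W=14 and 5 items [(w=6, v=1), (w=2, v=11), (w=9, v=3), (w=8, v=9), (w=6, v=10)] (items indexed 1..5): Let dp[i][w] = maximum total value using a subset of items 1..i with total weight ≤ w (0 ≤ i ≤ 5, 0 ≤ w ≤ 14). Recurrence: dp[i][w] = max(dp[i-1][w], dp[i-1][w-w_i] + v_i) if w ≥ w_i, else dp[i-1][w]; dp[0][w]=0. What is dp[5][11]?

i\w   0   1   2   3   4   5   6   7   8   9  10  11  12  13  14
  0   0   0   0   0   0   0   0   0   0   0   0   0   0   0   0
  1   0   0   0   0   0   0   1   1   1   1   1   1   1   1   1
  2   0   0  11  11  11  11  11  11  12  12  12  12  12  12  12
  3   0   0  11  11  11  11  11  11  12  12  12  14  14  14  14
  4   0   0  11  11  11  11  11  11  12  12  20  20  20  20  20
  5   0   0  11  11  11  11  11  11  21  21  21  21  21  21  22

21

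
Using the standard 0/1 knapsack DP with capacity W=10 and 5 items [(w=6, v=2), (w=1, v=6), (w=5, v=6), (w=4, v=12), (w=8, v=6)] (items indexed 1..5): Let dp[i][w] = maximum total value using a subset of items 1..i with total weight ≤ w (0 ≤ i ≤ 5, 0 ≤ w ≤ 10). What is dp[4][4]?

12

i\w   0   1   2   3   4   5   6   7   8   9  10
  0   0   0   0   0   0   0   0   0   0   0   0
  1   0   0   0   0   0   0   2   2   2   2   2
  2   0   6   6   6   6   6   6   8   8   8   8
  3   0   6   6   6   6   6  12  12  12  12  12
  4   0   6   6   6  12  18  18  18  18  18  24
  5   0   6   6   6  12  18  18  18  18  18  24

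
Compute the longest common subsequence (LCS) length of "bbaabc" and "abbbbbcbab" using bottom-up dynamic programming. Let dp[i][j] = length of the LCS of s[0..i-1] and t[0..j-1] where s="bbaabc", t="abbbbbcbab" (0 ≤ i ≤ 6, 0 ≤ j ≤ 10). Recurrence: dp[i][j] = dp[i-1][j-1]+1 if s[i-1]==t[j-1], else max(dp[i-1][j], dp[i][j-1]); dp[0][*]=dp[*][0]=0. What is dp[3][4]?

   ''  a  b  b  b  b  b  c  b  a  b
''  0  0  0  0  0  0  0  0  0  0  0
 b  0  0  1  1  1  1  1  1  1  1  1
 b  0  0  1  2  2  2  2  2  2  2  2
 a  0  1  1  2  2  2  2  2  2  3  3
 a  0  1  1  2  2  2  2  2  2  3  3
 b  0  1  2  2  3  3  3  3  3  3  4
 c  0  1  2  2  3  3  3  4  4  4  4

2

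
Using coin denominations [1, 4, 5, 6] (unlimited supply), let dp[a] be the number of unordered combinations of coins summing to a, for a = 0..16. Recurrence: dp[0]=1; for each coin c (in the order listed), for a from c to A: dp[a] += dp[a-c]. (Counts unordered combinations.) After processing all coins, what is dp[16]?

19

after  coin     0     1     2     3     4     5     6     7     8     9    10    11    12    13    14    15    16
          1     1     1     1     1     1     1     1     1     1     1     1     1     1     1     1     1     1
          4     1     1     1     1     2     2     2     2     3     3     3     3     4     4     4     4     5
          5     1     1     1     1     2     3     3     3     4     5     6     6     7     8     9    10    11
          6     1     1     1     1     2     3     4     4     5     6     8     9    11    12    14    16    19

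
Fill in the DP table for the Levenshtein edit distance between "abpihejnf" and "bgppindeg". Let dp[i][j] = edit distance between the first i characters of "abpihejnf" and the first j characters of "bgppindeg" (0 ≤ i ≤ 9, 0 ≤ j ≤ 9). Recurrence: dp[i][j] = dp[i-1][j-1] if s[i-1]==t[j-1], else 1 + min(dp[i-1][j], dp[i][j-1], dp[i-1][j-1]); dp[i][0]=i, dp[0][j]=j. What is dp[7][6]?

   ''  b  g  p  p  i  n  d  e  g
''  0  1  2  3  4  5  6  7  8  9
 a  1  1  2  3  4  5  6  7  8  9
 b  2  1  2  3  4  5  6  7  8  9
 p  3  2  2  2  3  4  5  6  7  8
 i  4  3  3  3  3  3  4  5  6  7
 h  5  4  4  4  4  4  4  5  6  7
 e  6  5  5  5  5  5  5  5  5  6
 j  7  6  6  6  6  6  6  6  6  6
 n  8  7  7  7  7  7  6  7  7  7
 f  9  8  8  8  8  8  7  7  8  8

6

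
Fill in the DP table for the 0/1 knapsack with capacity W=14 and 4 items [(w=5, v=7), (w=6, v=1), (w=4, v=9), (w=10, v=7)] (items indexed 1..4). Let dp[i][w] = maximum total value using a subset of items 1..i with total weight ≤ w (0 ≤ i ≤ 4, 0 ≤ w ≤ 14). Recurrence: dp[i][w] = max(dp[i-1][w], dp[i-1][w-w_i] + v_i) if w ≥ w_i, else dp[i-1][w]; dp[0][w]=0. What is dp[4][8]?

9

i\w   0   1   2   3   4   5   6   7   8   9  10  11  12  13  14
  0   0   0   0   0   0   0   0   0   0   0   0   0   0   0   0
  1   0   0   0   0   0   7   7   7   7   7   7   7   7   7   7
  2   0   0   0   0   0   7   7   7   7   7   7   8   8   8   8
  3   0   0   0   0   9   9   9   9   9  16  16  16  16  16  16
  4   0   0   0   0   9   9   9   9   9  16  16  16  16  16  16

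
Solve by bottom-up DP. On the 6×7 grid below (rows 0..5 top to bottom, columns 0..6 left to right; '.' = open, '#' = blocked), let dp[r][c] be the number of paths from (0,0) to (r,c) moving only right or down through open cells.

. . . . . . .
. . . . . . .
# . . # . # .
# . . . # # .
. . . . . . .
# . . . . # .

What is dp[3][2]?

7

r\c   0   1   2   3   4   5   6
  0   1   1   1   1   1   1   1
  1   1   2   3   4   5   6   7
  2   0   2   5   0   5   0   7
  3   0   2   7   7   0   0   7
  4   0   2   9  16  16  16  23
  5   0   2  11  27  43   0  23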